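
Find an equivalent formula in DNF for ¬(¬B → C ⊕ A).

¬B ∧ ¬C ∧ ¬A ∨ ¬B ∧ A ∧ C

¬(¬B → C ⊕ A)
= ¬(¬¬B ∨ (C ⊕ A))   — eliminate →
= ¬(¬¬B ∨ C ∧ ¬A ∨ ¬C ∧ A)   — expand ⊕
= ¬¬¬B ∧ ¬(C ∧ ¬A) ∧ ¬(¬C ∧ A)   — De Morgan
= ¬B ∧ ¬(C ∧ ¬A) ∧ ¬(¬C ∧ A)   — double negation
= ¬B ∧ (¬C ∨ ¬¬A) ∧ ¬(¬C ∧ A)   — De Morgan
= ¬B ∧ (¬C ∨ A) ∧ ¬(¬C ∧ A)   — double negation
= ¬B ∧ (¬C ∨ A) ∧ (¬¬C ∨ ¬A)   — De Morgan
= ¬B ∧ (¬C ∨ A) ∧ (C ∨ ¬A)   — double negation
= ¬B ∧ ¬C ∧ C ∨ ¬B ∧ ¬C ∧ ¬A ∨ ¬B ∧ A ∧ C ∨ ¬B ∧ A ∧ ¬A   — distribute ∧ over ∨
= ¬B ∧ ¬C ∧ ¬A ∨ ¬B ∧ A ∧ C   — simplify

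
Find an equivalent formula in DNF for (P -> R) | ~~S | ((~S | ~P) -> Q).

~P | R | S | Q

(P -> R) | ~~S | ((~S | ~P) -> Q)
≡ ~P | R | ~~S | ((~S | ~P) -> Q)
≡ ~P | R | ~~S | ~(~S | ~P) | Q
≡ ~P | R | S | ~(~S | ~P) | Q
≡ ~P | R | S | (~~S & ~~P) | Q
≡ ~P | R | S | (S & ~~P) | Q
≡ ~P | R | S | (S & P) | Q
≡ ~P | R | S | Q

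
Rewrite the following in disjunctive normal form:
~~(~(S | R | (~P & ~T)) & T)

~~(~(S | R | (~P & ~T)) & T)
≡ ~(S | R | (~P & ~T)) & T
≡ ~S & ~R & ~(~P & ~T) & T
≡ ~S & ~R & (~~P | ~~T) & T
≡ ~S & ~R & (P | ~~T) & T
≡ ~S & ~R & (P | T) & T
≡ (~S & ~R & P & T) | (~S & ~R & T & T)
≡ ~S & ~R & T

~S & ~R & T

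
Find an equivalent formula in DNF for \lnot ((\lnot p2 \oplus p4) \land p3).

(p2 \land \lnot p4) \lor (p4 \land \lnot p2) \lor \lnot p3

\lnot ((\lnot p2 \oplus p4) \land p3)
= \lnot (((\lnot p2 \land \lnot p4) \lor (\lnot \lnot p2 \land p4)) \land p3)
= \lnot ((\lnot p2 \land \lnot p4) \lor (\lnot \lnot p2 \land p4)) \lor \lnot p3
= (\lnot (\lnot p2 \land \lnot p4) \land \lnot (\lnot \lnot p2 \land p4)) \lor \lnot p3
= ((\lnot \lnot p2 \lor \lnot \lnot p4) \land \lnot (\lnot \lnot p2 \land p4)) \lor \lnot p3
= ((p2 \lor \lnot \lnot p4) \land \lnot (\lnot \lnot p2 \land p4)) \lor \lnot p3
= ((p2 \lor p4) \land \lnot (\lnot \lnot p2 \land p4)) \lor \lnot p3
= ((p2 \lor p4) \land (\lnot \lnot \lnot p2 \lor \lnot p4)) \lor \lnot p3
= ((p2 \lor p4) \land (\lnot p2 \lor \lnot p4)) \lor \lnot p3
= (p2 \land \lnot p2) \lor (p2 \land \lnot p4) \lor (p4 \land \lnot p2) \lor (p4 \land \lnot p4) \lor \lnot p3
= (p2 \land \lnot p4) \lor (p4 \land \lnot p2) \lor \lnot p3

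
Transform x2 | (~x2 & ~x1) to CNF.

x2 | ~x1

x2 | (~x2 & ~x1)
⇔ (x2 | ~x2) & (x2 | ~x1)   [distribute | over &]
⇔ x2 | ~x1   [simplify]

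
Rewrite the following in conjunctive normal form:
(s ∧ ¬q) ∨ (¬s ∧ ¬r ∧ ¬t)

(s ∧ ¬q) ∨ (¬s ∧ ¬r ∧ ¬t)
≡ (s ∨ ¬s) ∧ (s ∨ ¬r) ∧ (s ∨ ¬t) ∧ (¬q ∨ ¬s) ∧ (¬q ∨ ¬r) ∧ (¬q ∨ ¬t)
≡ (s ∨ ¬r) ∧ (s ∨ ¬t) ∧ (¬q ∨ ¬s) ∧ (¬q ∨ ¬r) ∧ (¬q ∨ ¬t)

(s ∨ ¬r) ∧ (s ∨ ¬t) ∧ (¬q ∨ ¬s) ∧ (¬q ∨ ¬r) ∧ (¬q ∨ ¬t)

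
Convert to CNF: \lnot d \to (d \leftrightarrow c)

d \lor \lnot c

\lnot d \to (d \leftrightarrow c)
⇔ \lnot \lnot d \lor (d \leftrightarrow c)   (eliminate \to)
⇔ \lnot \lnot d \lor ((d \to c) \land (c \to d))   (eliminate \leftrightarrow)
⇔ \lnot \lnot d \lor ((\lnot d \lor c) \land (c \to d))   (eliminate \to)
⇔ \lnot \lnot d \lor ((\lnot d \lor c) \land (\lnot c \lor d))   (eliminate \to)
⇔ d \lor ((\lnot d \lor c) \land (\lnot c \lor d))   (double negation)
⇔ (d \lor \lnot d \lor c) \land (d \lor \lnot c \lor d)   (distribute \lor over \land)
⇔ d \lor \lnot c   (simplify)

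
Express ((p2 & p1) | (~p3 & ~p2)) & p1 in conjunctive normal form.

(p2 | ~p3) & p1

((p2 & p1) | (~p3 & ~p2)) & p1
≡ (p2 | ~p3) & (p2 | ~p2) & (p1 | ~p3) & (p1 | ~p2) & p1   [distribute | over &]
≡ (p2 | ~p3) & p1   [simplify]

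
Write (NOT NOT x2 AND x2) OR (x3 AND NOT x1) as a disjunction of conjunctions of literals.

x2 OR (x3 AND NOT x1)

(NOT NOT x2 AND x2) OR (x3 AND NOT x1)
≡ (x2 AND x2) OR (x3 AND NOT x1)   [double negation]
≡ x2 OR (x3 AND NOT x1)   [simplify]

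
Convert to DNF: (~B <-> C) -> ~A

(~B <-> C) -> ~A
≡ ~(~B <-> C) | ~A   [eliminate ->]
≡ ~((~B -> C) & (C -> ~B)) | ~A   [eliminate <->]
≡ ~((~~B | C) & (C -> ~B)) | ~A   [eliminate ->]
≡ ~((~~B | C) & (~C | ~B)) | ~A   [eliminate ->]
≡ ~(~~B | C) | ~(~C | ~B) | ~A   [De Morgan]
≡ (~~~B & ~C) | ~(~C | ~B) | ~A   [De Morgan]
≡ (~B & ~C) | ~(~C | ~B) | ~A   [double negation]
≡ (~B & ~C) | (~~C & ~~B) | ~A   [De Morgan]
≡ (~B & ~C) | (C & ~~B) | ~A   [double negation]
≡ (~B & ~C) | (C & B) | ~A   [double negation]

(~B & ~C) | (C & B) | ~A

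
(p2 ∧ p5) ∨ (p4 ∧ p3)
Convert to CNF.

(p2 ∧ p5) ∨ (p4 ∧ p3)
= (p2 ∨ p4) ∧ (p2 ∨ p3) ∧ (p5 ∨ p4) ∧ (p5 ∨ p3)   — distribute ∨ over ∧

(p2 ∨ p4) ∧ (p2 ∨ p3) ∧ (p5 ∨ p4) ∧ (p5 ∨ p3)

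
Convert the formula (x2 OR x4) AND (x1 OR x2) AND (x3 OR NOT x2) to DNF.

(x2 OR x4) AND (x1 OR x2) AND (x3 OR NOT x2)
⇔ (x2 AND x1 AND x3) OR (x2 AND x1 AND NOT x2) OR (x2 AND x2 AND x3) OR (x2 AND x2 AND NOT x2) OR (x4 AND x1 AND x3) OR (x4 AND x1 AND NOT x2) OR (x4 AND x2 AND x3) OR (x4 AND x2 AND NOT x2)   [distribute AND over OR]
⇔ (x2 AND x3) OR (x4 AND x1 AND x3) OR (x4 AND x1 AND NOT x2)   [simplify]

(x2 AND x3) OR (x4 AND x1 AND x3) OR (x4 AND x1 AND NOT x2)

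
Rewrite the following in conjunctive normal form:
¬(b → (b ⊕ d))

b ∧ (¬b ∨ d)

¬(b → (b ⊕ d))
≡ ¬(¬b ∨ (b ⊕ d))   [eliminate →]
≡ ¬(¬b ∨ ((b ∨ d) ∧ ¬(b ∧ d)))   [expand ⊕]
≡ ¬¬b ∧ ¬((b ∨ d) ∧ ¬(b ∧ d))   [De Morgan]
≡ b ∧ ¬((b ∨ d) ∧ ¬(b ∧ d))   [double negation]
≡ b ∧ (¬(b ∨ d) ∨ ¬¬(b ∧ d))   [De Morgan]
≡ b ∧ ((¬b ∧ ¬d) ∨ ¬¬(b ∧ d))   [De Morgan]
≡ b ∧ ((¬b ∧ ¬d) ∨ (b ∧ d))   [double negation]
≡ b ∧ (¬b ∨ b) ∧ (¬b ∨ d) ∧ (¬d ∨ b) ∧ (¬d ∨ d)   [distribute ∨ over ∧]
≡ b ∧ (¬b ∨ d)   [simplify]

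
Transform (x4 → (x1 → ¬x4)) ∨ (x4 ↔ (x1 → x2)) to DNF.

¬x4 ∨ ¬x1 ∨ (x2 ∧ x4)

(x4 → (x1 → ¬x4)) ∨ (x4 ↔ (x1 → x2))
⇔ ¬x4 ∨ (x1 → ¬x4) ∨ (x4 ↔ (x1 → x2))
⇔ ¬x4 ∨ ¬x1 ∨ ¬x4 ∨ (x4 ↔ (x1 → x2))
⇔ ¬x4 ∨ ¬x1 ∨ ¬x4 ∨ ((x4 → (x1 → x2)) ∧ ((x1 → x2) → x4))
⇔ ¬x4 ∨ ¬x1 ∨ ¬x4 ∨ ((¬x4 ∨ (x1 → x2)) ∧ ((x1 → x2) → x4))
⇔ ¬x4 ∨ ¬x1 ∨ ¬x4 ∨ ((¬x4 ∨ ¬x1 ∨ x2) ∧ ((x1 → x2) → x4))
⇔ ¬x4 ∨ ¬x1 ∨ ¬x4 ∨ ((¬x4 ∨ ¬x1 ∨ x2) ∧ (¬(x1 → x2) ∨ x4))
⇔ ¬x4 ∨ ¬x1 ∨ ¬x4 ∨ ((¬x4 ∨ ¬x1 ∨ x2) ∧ (¬(¬x1 ∨ x2) ∨ x4))
⇔ ¬x4 ∨ ¬x1 ∨ ¬x4 ∨ ((¬x4 ∨ ¬x1 ∨ x2) ∧ ((¬¬x1 ∧ ¬x2) ∨ x4))
⇔ ¬x4 ∨ ¬x1 ∨ ¬x4 ∨ ((¬x4 ∨ ¬x1 ∨ x2) ∧ ((x1 ∧ ¬x2) ∨ x4))
⇔ ¬x4 ∨ ¬x1 ∨ ¬x4 ∨ (¬x4 ∧ x1 ∧ ¬x2) ∨ (¬x4 ∧ x4) ∨ (¬x1 ∧ x1 ∧ ¬x2) ∨ (¬x1 ∧ x4) ∨ (x2 ∧ x1 ∧ ¬x2) ∨ (x2 ∧ x4)
⇔ ¬x4 ∨ ¬x1 ∨ (x2 ∧ x4)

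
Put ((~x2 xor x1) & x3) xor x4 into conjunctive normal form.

((~x2 xor x1) & x3) xor x4
≡ (((~x2 xor x1) & x3) | x4) & ~((~x2 xor x1) & x3 & x4)   (expand xor)
≡ (((~x2 | x1) & ~(~x2 & x1) & x3) | x4) & ~((~x2 xor x1) & x3 & x4)   (expand xor)
≡ (((~x2 | x1) & ~(~x2 & x1) & x3) | x4) & ~((~x2 | x1) & ~(~x2 & x1) & x3 & x4)   (expand xor)
≡ (((~x2 | x1) & (~~x2 | ~x1) & x3) | x4) & ~((~x2 | x1) & ~(~x2 & x1) & x3 & x4)   (De Morgan)
≡ (((~x2 | x1) & (x2 | ~x1) & x3) | x4) & ~((~x2 | x1) & ~(~x2 & x1) & x3 & x4)   (double negation)
≡ (((~x2 | x1) & (x2 | ~x1) & x3) | x4) & (~(~x2 | x1) | ~~(~x2 & x1) | ~x3 | ~x4)   (De Morgan)
≡ (((~x2 | x1) & (x2 | ~x1) & x3) | x4) & ((~~x2 & ~x1) | ~~(~x2 & x1) | ~x3 | ~x4)   (De Morgan)
≡ (((~x2 | x1) & (x2 | ~x1) & x3) | x4) & ((x2 & ~x1) | ~~(~x2 & x1) | ~x3 | ~x4)   (double negation)
≡ (((~x2 | x1) & (x2 | ~x1) & x3) | x4) & ((x2 & ~x1) | (~x2 & x1) | ~x3 | ~x4)   (double negation)
≡ (~x2 | x1 | x4) & (x2 | ~x1 | x4) & (x3 | x4) & (x2 | ~x2 | ~x3 | ~x4) & (x2 | x1 | ~x3 | ~x4) & (~x1 | ~x2 | ~x3 | ~x4) & (~x1 | x1 | ~x3 | ~x4)   (distribute | over &)
≡ (~x2 | x1 | x4) & (x2 | ~x1 | x4) & (x3 | x4) & (x2 | x1 | ~x3 | ~x4) & (~x1 | ~x2 | ~x3 | ~x4)   (simplify)

(~x2 | x1 | x4) & (x2 | ~x1 | x4) & (x3 | x4) & (x2 | x1 | ~x3 | ~x4) & (~x1 | ~x2 | ~x3 | ~x4)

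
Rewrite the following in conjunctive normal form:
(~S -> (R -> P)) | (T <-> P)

S | ~R | P | ~T

(~S -> (R -> P)) | (T <-> P)
⇔ ~~S | (R -> P) | (T <-> P)   (eliminate ->)
⇔ ~~S | ~R | P | (T <-> P)   (eliminate ->)
⇔ ~~S | ~R | P | ((T -> P) & (P -> T))   (eliminate <->)
⇔ ~~S | ~R | P | ((~T | P) & (P -> T))   (eliminate ->)
⇔ ~~S | ~R | P | ((~T | P) & (~P | T))   (eliminate ->)
⇔ S | ~R | P | ((~T | P) & (~P | T))   (double negation)
⇔ (S | ~R | P | ~T | P) & (S | ~R | P | ~P | T)   (distribute | over &)
⇔ S | ~R | P | ~T   (simplify)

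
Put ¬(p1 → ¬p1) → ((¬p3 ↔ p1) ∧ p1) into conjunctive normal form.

¬p1 ∨ ¬p3

¬(p1 → ¬p1) → ((¬p3 ↔ p1) ∧ p1)
⇔ ¬¬(p1 → ¬p1) ∨ ((¬p3 ↔ p1) ∧ p1)   [eliminate →]
⇔ ¬¬(¬p1 ∨ ¬p1) ∨ ((¬p3 ↔ p1) ∧ p1)   [eliminate →]
⇔ ¬¬(¬p1 ∨ ¬p1) ∨ ((¬p3 → p1) ∧ (p1 → ¬p3) ∧ p1)   [eliminate ↔]
⇔ ¬¬(¬p1 ∨ ¬p1) ∨ ((¬¬p3 ∨ p1) ∧ (p1 → ¬p3) ∧ p1)   [eliminate →]
⇔ ¬¬(¬p1 ∨ ¬p1) ∨ ((¬¬p3 ∨ p1) ∧ (¬p1 ∨ ¬p3) ∧ p1)   [eliminate →]
⇔ ¬p1 ∨ ¬p1 ∨ ((¬¬p3 ∨ p1) ∧ (¬p1 ∨ ¬p3) ∧ p1)   [double negation]
⇔ ¬p1 ∨ ¬p1 ∨ ((p3 ∨ p1) ∧ (¬p1 ∨ ¬p3) ∧ p1)   [double negation]
⇔ (¬p1 ∨ ¬p1 ∨ p3 ∨ p1) ∧ (¬p1 ∨ ¬p1 ∨ ¬p1 ∨ ¬p3) ∧ (¬p1 ∨ ¬p1 ∨ p1)   [distribute ∨ over ∧]
⇔ ¬p1 ∨ ¬p3   [simplify]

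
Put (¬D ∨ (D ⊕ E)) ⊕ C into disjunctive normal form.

(¬D ∧ ¬C) ∨ (D ∧ ¬E ∧ ¬C) ∨ (D ∧ E ∧ C)

(¬D ∨ (D ⊕ E)) ⊕ C
⇔ ((¬D ∨ (D ⊕ E)) ∧ ¬C) ∨ (¬(¬D ∨ (D ⊕ E)) ∧ C)
⇔ ((¬D ∨ (D ∧ ¬E) ∨ (¬D ∧ E)) ∧ ¬C) ∨ (¬(¬D ∨ (D ⊕ E)) ∧ C)
⇔ ((¬D ∨ (D ∧ ¬E) ∨ (¬D ∧ E)) ∧ ¬C) ∨ (¬(¬D ∨ (D ∧ ¬E) ∨ (¬D ∧ E)) ∧ C)
⇔ ((¬D ∨ (D ∧ ¬E) ∨ (¬D ∧ E)) ∧ ¬C) ∨ (¬¬D ∧ ¬(D ∧ ¬E) ∧ ¬(¬D ∧ E) ∧ C)
⇔ ((¬D ∨ (D ∧ ¬E) ∨ (¬D ∧ E)) ∧ ¬C) ∨ (D ∧ ¬(D ∧ ¬E) ∧ ¬(¬D ∧ E) ∧ C)
⇔ ((¬D ∨ (D ∧ ¬E) ∨ (¬D ∧ E)) ∧ ¬C) ∨ (D ∧ (¬D ∨ ¬¬E) ∧ ¬(¬D ∧ E) ∧ C)
⇔ ((¬D ∨ (D ∧ ¬E) ∨ (¬D ∧ E)) ∧ ¬C) ∨ (D ∧ (¬D ∨ E) ∧ ¬(¬D ∧ E) ∧ C)
⇔ ((¬D ∨ (D ∧ ¬E) ∨ (¬D ∧ E)) ∧ ¬C) ∨ (D ∧ (¬D ∨ E) ∧ (¬¬D ∨ ¬E) ∧ C)
⇔ ((¬D ∨ (D ∧ ¬E) ∨ (¬D ∧ E)) ∧ ¬C) ∨ (D ∧ (¬D ∨ E) ∧ (D ∨ ¬E) ∧ C)
⇔ (¬D ∧ ¬C) ∨ (D ∧ ¬E ∧ ¬C) ∨ (¬D ∧ E ∧ ¬C) ∨ (D ∧ ¬D ∧ D ∧ C) ∨ (D ∧ ¬D ∧ ¬E ∧ C) ∨ (D ∧ E ∧ D ∧ C) ∨ (D ∧ E ∧ ¬E ∧ C)
⇔ (¬D ∧ ¬C) ∨ (D ∧ ¬E ∧ ¬C) ∨ (D ∧ E ∧ C)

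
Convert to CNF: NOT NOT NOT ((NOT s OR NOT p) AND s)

p OR NOT s

NOT NOT NOT ((NOT s OR NOT p) AND s)
≡ NOT ((NOT s OR NOT p) AND s)   (double negation)
≡ NOT (NOT s OR NOT p) OR NOT s   (De Morgan)
≡ (NOT NOT s AND NOT NOT p) OR NOT s   (De Morgan)
≡ (s AND NOT NOT p) OR NOT s   (double negation)
≡ (s AND p) OR NOT s   (double negation)
≡ (s OR NOT s) AND (p OR NOT s)   (distribute OR over AND)
≡ p OR NOT s   (simplify)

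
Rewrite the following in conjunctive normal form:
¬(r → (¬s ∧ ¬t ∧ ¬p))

r ∧ (s ∨ t ∨ p)

¬(r → (¬s ∧ ¬t ∧ ¬p))
≡ ¬(¬r ∨ (¬s ∧ ¬t ∧ ¬p))   [eliminate →]
≡ ¬¬r ∧ ¬(¬s ∧ ¬t ∧ ¬p)   [De Morgan]
≡ r ∧ ¬(¬s ∧ ¬t ∧ ¬p)   [double negation]
≡ r ∧ (¬¬s ∨ ¬¬t ∨ ¬¬p)   [De Morgan]
≡ r ∧ (s ∨ ¬¬t ∨ ¬¬p)   [double negation]
≡ r ∧ (s ∨ t ∨ ¬¬p)   [double negation]
≡ r ∧ (s ∨ t ∨ p)   [double negation]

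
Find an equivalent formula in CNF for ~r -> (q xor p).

(r | q | p) & (r | ~q | ~p)

~r -> (q xor p)
⇔ ~~r | (q xor p)   (eliminate ->)
⇔ ~~r | ((q | p) & ~(q & p))   (expand xor)
⇔ r | ((q | p) & ~(q & p))   (double negation)
⇔ r | ((q | p) & (~q | ~p))   (De Morgan)
⇔ (r | q | p) & (r | ~q | ~p)   (distribute | over &)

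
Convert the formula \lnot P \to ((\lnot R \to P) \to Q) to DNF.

P \lor (\lnot R \land \lnot P) \lor Q

\lnot P \to ((\lnot R \to P) \to Q)
≡ \lnot \lnot P \lor ((\lnot R \to P) \to Q)   [eliminate \to]
≡ \lnot \lnot P \lor \lnot (\lnot R \to P) \lor Q   [eliminate \to]
≡ \lnot \lnot P \lor \lnot (\lnot \lnot R \lor P) \lor Q   [eliminate \to]
≡ P \lor \lnot (\lnot \lnot R \lor P) \lor Q   [double negation]
≡ P \lor (\lnot \lnot \lnot R \land \lnot P) \lor Q   [De Morgan]
≡ P \lor (\lnot R \land \lnot P) \lor Q   [double negation]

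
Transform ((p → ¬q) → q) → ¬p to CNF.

((p → ¬q) → q) → ¬p
≡ ¬((p → ¬q) → q) ∨ ¬p
≡ ¬(¬(p → ¬q) ∨ q) ∨ ¬p
≡ ¬(¬(¬p ∨ ¬q) ∨ q) ∨ ¬p
≡ (¬¬(¬p ∨ ¬q) ∧ ¬q) ∨ ¬p
≡ ((¬p ∨ ¬q) ∧ ¬q) ∨ ¬p
≡ (¬p ∨ ¬q ∨ ¬p) ∧ (¬q ∨ ¬p)
≡ ¬p ∨ ¬q

¬p ∨ ¬q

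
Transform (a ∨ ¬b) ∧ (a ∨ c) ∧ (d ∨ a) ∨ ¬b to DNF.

a ∨ ¬b

(a ∨ ¬b) ∧ (a ∨ c) ∧ (d ∨ a) ∨ ¬b
≡ a ∧ a ∧ d ∨ a ∧ a ∧ a ∨ a ∧ c ∧ d ∨ a ∧ c ∧ a ∨ ¬b ∧ a ∧ d ∨ ¬b ∧ a ∧ a ∨ ¬b ∧ c ∧ d ∨ ¬b ∧ c ∧ a ∨ ¬b   [distribute ∧ over ∨]
≡ a ∨ ¬b   [simplify]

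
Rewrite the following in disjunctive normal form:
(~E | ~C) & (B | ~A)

(~E & B) | (~E & ~A) | (~C & B) | (~C & ~A)

(~E | ~C) & (B | ~A)
= (~E & B) | (~E & ~A) | (~C & B) | (~C & ~A)   [distribute & over |]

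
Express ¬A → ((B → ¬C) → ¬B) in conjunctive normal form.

A ∨ C ∨ ¬B

¬A → ((B → ¬C) → ¬B)
≡ ¬¬A ∨ ((B → ¬C) → ¬B)   (eliminate →)
≡ ¬¬A ∨ ¬(B → ¬C) ∨ ¬B   (eliminate →)
≡ ¬¬A ∨ ¬(¬B ∨ ¬C) ∨ ¬B   (eliminate →)
≡ A ∨ ¬(¬B ∨ ¬C) ∨ ¬B   (double negation)
≡ A ∨ (¬¬B ∧ ¬¬C) ∨ ¬B   (De Morgan)
≡ A ∨ (B ∧ ¬¬C) ∨ ¬B   (double negation)
≡ A ∨ (B ∧ C) ∨ ¬B   (double negation)
≡ (A ∨ B ∨ ¬B) ∧ (A ∨ C ∨ ¬B)   (distribute ∨ over ∧)
≡ A ∨ C ∨ ¬B   (simplify)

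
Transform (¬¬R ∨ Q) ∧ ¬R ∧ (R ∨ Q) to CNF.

(¬¬R ∨ Q) ∧ ¬R ∧ (R ∨ Q)
⇔ (R ∨ Q) ∧ ¬R ∧ (R ∨ Q)   (double negation)
⇔ (R ∨ Q) ∧ ¬R   (simplify)

(R ∨ Q) ∧ ¬R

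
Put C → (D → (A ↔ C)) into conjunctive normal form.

¬C ∨ ¬D ∨ A

C → (D → (A ↔ C))
= ¬C ∨ (D → (A ↔ C))   — eliminate →
= ¬C ∨ ¬D ∨ (A ↔ C)   — eliminate →
= ¬C ∨ ¬D ∨ ((A → C) ∧ (C → A))   — eliminate ↔
= ¬C ∨ ¬D ∨ ((¬A ∨ C) ∧ (C → A))   — eliminate →
= ¬C ∨ ¬D ∨ ((¬A ∨ C) ∧ (¬C ∨ A))   — eliminate →
= (¬C ∨ ¬D ∨ ¬A ∨ C) ∧ (¬C ∨ ¬D ∨ ¬C ∨ A)   — distribute ∨ over ∧
= ¬C ∨ ¬D ∨ A   — simplify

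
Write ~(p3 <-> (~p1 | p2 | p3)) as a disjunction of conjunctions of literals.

(~p1 & ~p3) | (p2 & ~p3)

~(p3 <-> (~p1 | p2 | p3))
⇔ ~((p3 -> (~p1 | p2 | p3)) & ((~p1 | p2 | p3) -> p3))   — eliminate <->
⇔ ~((~p3 | ~p1 | p2 | p3) & ((~p1 | p2 | p3) -> p3))   — eliminate ->
⇔ ~((~p3 | ~p1 | p2 | p3) & (~(~p1 | p2 | p3) | p3))   — eliminate ->
⇔ ~(~p3 | ~p1 | p2 | p3) | ~(~(~p1 | p2 | p3) | p3)   — De Morgan
⇔ (~~p3 & ~~p1 & ~p2 & ~p3) | ~(~(~p1 | p2 | p3) | p3)   — De Morgan
⇔ (p3 & ~~p1 & ~p2 & ~p3) | ~(~(~p1 | p2 | p3) | p3)   — double negation
⇔ (p3 & p1 & ~p2 & ~p3) | ~(~(~p1 | p2 | p3) | p3)   — double negation
⇔ (p3 & p1 & ~p2 & ~p3) | (~~(~p1 | p2 | p3) & ~p3)   — De Morgan
⇔ (p3 & p1 & ~p2 & ~p3) | ((~p1 | p2 | p3) & ~p3)   — double negation
⇔ (p3 & p1 & ~p2 & ~p3) | (~p1 & ~p3) | (p2 & ~p3) | (p3 & ~p3)   — distribute & over |
⇔ (~p1 & ~p3) | (p2 & ~p3)   — simplify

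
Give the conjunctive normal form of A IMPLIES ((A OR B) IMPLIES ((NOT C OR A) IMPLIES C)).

NOT A OR C

A IMPLIES ((A OR B) IMPLIES ((NOT C OR A) IMPLIES C))
≡ NOT A OR ((A OR B) IMPLIES ((NOT C OR A) IMPLIES C))   [eliminate IMPLIES]
≡ NOT A OR NOT (A OR B) OR ((NOT C OR A) IMPLIES C)   [eliminate IMPLIES]
≡ NOT A OR NOT (A OR B) OR NOT (NOT C OR A) OR C   [eliminate IMPLIES]
≡ NOT A OR (NOT A AND NOT B) OR NOT (NOT C OR A) OR C   [De Morgan]
≡ NOT A OR (NOT A AND NOT B) OR (NOT NOT C AND NOT A) OR C   [De Morgan]
≡ NOT A OR (NOT A AND NOT B) OR (C AND NOT A) OR C   [double negation]
≡ (NOT A OR NOT A OR C OR C) AND (NOT A OR NOT A OR NOT A OR C) AND (NOT A OR NOT B OR C OR C) AND (NOT A OR NOT B OR NOT A OR C)   [distribute OR over AND]
≡ NOT A OR C   [simplify]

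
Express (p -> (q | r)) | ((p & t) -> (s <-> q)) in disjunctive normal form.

(p -> (q | r)) | ((p & t) -> (s <-> q))
≡ ~p | q | r | ((p & t) -> (s <-> q))   [eliminate ->]
≡ ~p | q | r | ~(p & t) | (s <-> q)   [eliminate ->]
≡ ~p | q | r | ~(p & t) | ((s -> q) & (q -> s))   [eliminate <->]
≡ ~p | q | r | ~(p & t) | ((~s | q) & (q -> s))   [eliminate ->]
≡ ~p | q | r | ~(p & t) | ((~s | q) & (~q | s))   [eliminate ->]
≡ ~p | q | r | ~p | ~t | ((~s | q) & (~q | s))   [De Morgan]
≡ ~p | q | r | ~p | ~t | (~s & ~q) | (~s & s) | (q & ~q) | (q & s)   [distribute & over |]
≡ ~p | q | r | ~t | (~s & ~q)   [simplify]

~p | q | r | ~t | (~s & ~q)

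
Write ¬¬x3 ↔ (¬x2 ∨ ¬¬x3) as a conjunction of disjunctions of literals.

x2 ∨ x3

¬¬x3 ↔ (¬x2 ∨ ¬¬x3)
≡ (¬¬x3 → (¬x2 ∨ ¬¬x3)) ∧ ((¬x2 ∨ ¬¬x3) → ¬¬x3)   (eliminate ↔)
≡ (¬¬¬x3 ∨ ¬x2 ∨ ¬¬x3) ∧ ((¬x2 ∨ ¬¬x3) → ¬¬x3)   (eliminate →)
≡ (¬¬¬x3 ∨ ¬x2 ∨ ¬¬x3) ∧ (¬(¬x2 ∨ ¬¬x3) ∨ ¬¬x3)   (eliminate →)
≡ (¬x3 ∨ ¬x2 ∨ ¬¬x3) ∧ (¬(¬x2 ∨ ¬¬x3) ∨ ¬¬x3)   (double negation)
≡ (¬x3 ∨ ¬x2 ∨ x3) ∧ (¬(¬x2 ∨ ¬¬x3) ∨ ¬¬x3)   (double negation)
≡ (¬x3 ∨ ¬x2 ∨ x3) ∧ ((¬¬x2 ∧ ¬¬¬x3) ∨ ¬¬x3)   (De Morgan)
≡ (¬x3 ∨ ¬x2 ∨ x3) ∧ ((x2 ∧ ¬¬¬x3) ∨ ¬¬x3)   (double negation)
≡ (¬x3 ∨ ¬x2 ∨ x3) ∧ ((x2 ∧ ¬x3) ∨ ¬¬x3)   (double negation)
≡ (¬x3 ∨ ¬x2 ∨ x3) ∧ ((x2 ∧ ¬x3) ∨ x3)   (double negation)
≡ (¬x3 ∨ ¬x2 ∨ x3) ∧ (x2 ∨ x3) ∧ (¬x3 ∨ x3)   (distribute ∨ over ∧)
≡ x2 ∨ x3   (simplify)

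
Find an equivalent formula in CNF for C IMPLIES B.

NOT C OR B

C IMPLIES B
≡ NOT C OR B   — eliminate IMPLIES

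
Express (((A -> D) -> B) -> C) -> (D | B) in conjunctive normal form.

(A | B | D) & (~C | D | B)

(((A -> D) -> B) -> C) -> (D | B)
⇔ ~(((A -> D) -> B) -> C) | D | B   (eliminate ->)
⇔ ~(~((A -> D) -> B) | C) | D | B   (eliminate ->)
⇔ ~(~(~(A -> D) | B) | C) | D | B   (eliminate ->)
⇔ ~(~(~(~A | D) | B) | C) | D | B   (eliminate ->)
⇔ (~~(~(~A | D) | B) & ~C) | D | B   (De Morgan)
⇔ ((~(~A | D) | B) & ~C) | D | B   (double negation)
⇔ (((~~A & ~D) | B) & ~C) | D | B   (De Morgan)
⇔ (((A & ~D) | B) & ~C) | D | B   (double negation)
⇔ (A | B | D | B) & (~D | B | D | B) & (~C | D | B)   (distribute | over &)
⇔ (A | B | D) & (~C | D | B)   (simplify)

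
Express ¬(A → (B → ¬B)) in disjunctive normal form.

¬(A → (B → ¬B))
= ¬(¬A ∨ (B → ¬B))   (eliminate →)
= ¬(¬A ∨ ¬B ∨ ¬B)   (eliminate →)
= ¬¬A ∧ ¬¬B ∧ ¬¬B   (De Morgan)
= A ∧ ¬¬B ∧ ¬¬B   (double negation)
= A ∧ B ∧ ¬¬B   (double negation)
= A ∧ B ∧ B   (double negation)
= A ∧ B   (simplify)

A ∧ B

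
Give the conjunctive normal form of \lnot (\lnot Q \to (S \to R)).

\lnot (\lnot Q \to (S \to R))
= \lnot (\lnot \lnot Q \lor (S \to R))   [eliminate \to]
= \lnot (\lnot \lnot Q \lor \lnot S \lor R)   [eliminate \to]
= \lnot \lnot \lnot Q \land \lnot \lnot S \land \lnot R   [De Morgan]
= \lnot Q \land \lnot \lnot S \land \lnot R   [double negation]
= \lnot Q \land S \land \lnot R   [double negation]

\lnot Q \land S \land \lnot R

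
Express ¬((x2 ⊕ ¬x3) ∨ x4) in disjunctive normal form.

¬((x2 ⊕ ¬x3) ∨ x4)
= ¬((x2 ∧ ¬¬x3) ∨ (¬x2 ∧ ¬x3) ∨ x4)   [expand ⊕]
= ¬(x2 ∧ ¬¬x3) ∧ ¬(¬x2 ∧ ¬x3) ∧ ¬x4   [De Morgan]
= (¬x2 ∨ ¬¬¬x3) ∧ ¬(¬x2 ∧ ¬x3) ∧ ¬x4   [De Morgan]
= (¬x2 ∨ ¬x3) ∧ ¬(¬x2 ∧ ¬x3) ∧ ¬x4   [double negation]
= (¬x2 ∨ ¬x3) ∧ (¬¬x2 ∨ ¬¬x3) ∧ ¬x4   [De Morgan]
= (¬x2 ∨ ¬x3) ∧ (x2 ∨ ¬¬x3) ∧ ¬x4   [double negation]
= (¬x2 ∨ ¬x3) ∧ (x2 ∨ x3) ∧ ¬x4   [double negation]
= (¬x2 ∧ x2 ∧ ¬x4) ∨ (¬x2 ∧ x3 ∧ ¬x4) ∨ (¬x3 ∧ x2 ∧ ¬x4) ∨ (¬x3 ∧ x3 ∧ ¬x4)   [distribute ∧ over ∨]
= (¬x2 ∧ x3 ∧ ¬x4) ∨ (¬x3 ∧ x2 ∧ ¬x4)   [simplify]

(¬x2 ∧ x3 ∧ ¬x4) ∨ (¬x3 ∧ x2 ∧ ¬x4)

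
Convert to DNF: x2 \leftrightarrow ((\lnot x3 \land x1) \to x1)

x2 \leftrightarrow ((\lnot x3 \land x1) \to x1)
≡ (x2 \to ((\lnot x3 \land x1) \to x1)) \land (((\lnot x3 \land x1) \to x1) \to x2)   [eliminate \leftrightarrow]
≡ (\lnot x2 \lor ((\lnot x3 \land x1) \to x1)) \land (((\lnot x3 \land x1) \to x1) \to x2)   [eliminate \to]
≡ (\lnot x2 \lor \lnot (\lnot x3 \land x1) \lor x1) \land (((\lnot x3 \land x1) \to x1) \to x2)   [eliminate \to]
≡ (\lnot x2 \lor \lnot (\lnot x3 \land x1) \lor x1) \land (\lnot ((\lnot x3 \land x1) \to x1) \lor x2)   [eliminate \to]
≡ (\lnot x2 \lor \lnot (\lnot x3 \land x1) \lor x1) \land (\lnot (\lnot (\lnot x3 \land x1) \lor x1) \lor x2)   [eliminate \to]
≡ (\lnot x2 \lor \lnot \lnot x3 \lor \lnot x1 \lor x1) \land (\lnot (\lnot (\lnot x3 \land x1) \lor x1) \lor x2)   [De Morgan]
≡ (\lnot x2 \lor x3 \lor \lnot x1 \lor x1) \land (\lnot (\lnot (\lnot x3 \land x1) \lor x1) \lor x2)   [double negation]
≡ (\lnot x2 \lor x3 \lor \lnot x1 \lor x1) \land ((\lnot \lnot (\lnot x3 \land x1) \land \lnot x1) \lor x2)   [De Morgan]
≡ (\lnot x2 \lor x3 \lor \lnot x1 \lor x1) \land ((\lnot x3 \land x1 \land \lnot x1) \lor x2)   [double negation]
≡ (\lnot x2 \land \lnot x3 \land x1 \land \lnot x1) \lor (\lnot x2 \land x2) \lor (x3 \land \lnot x3 \land x1 \land \lnot x1) \lor (x3 \land x2) \lor (\lnot x1 \land \lnot x3 \land x1 \land \lnot x1) \lor (\lnot x1 \land x2) \lor (x1 \land \lnot x3 \land x1 \land \lnot x1) \lor (x1 \land x2)   [distribute \land over \lor]
≡ (x3 \land x2) \lor (\lnot x1 \land x2) \lor (x1 \land x2)   [simplify]

(x3 \land x2) \lor (\lnot x1 \land x2) \lor (x1 \land x2)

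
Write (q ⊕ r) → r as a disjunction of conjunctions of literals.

(¬q ∧ ¬r) ∨ r

(q ⊕ r) → r
⇔ ¬(q ⊕ r) ∨ r   — eliminate →
⇔ ¬((q ∧ ¬r) ∨ (¬q ∧ r)) ∨ r   — expand ⊕
⇔ (¬(q ∧ ¬r) ∧ ¬(¬q ∧ r)) ∨ r   — De Morgan
⇔ ((¬q ∨ ¬¬r) ∧ ¬(¬q ∧ r)) ∨ r   — De Morgan
⇔ ((¬q ∨ r) ∧ ¬(¬q ∧ r)) ∨ r   — double negation
⇔ ((¬q ∨ r) ∧ (¬¬q ∨ ¬r)) ∨ r   — De Morgan
⇔ ((¬q ∨ r) ∧ (q ∨ ¬r)) ∨ r   — double negation
⇔ (¬q ∧ q) ∨ (¬q ∧ ¬r) ∨ (r ∧ q) ∨ (r ∧ ¬r) ∨ r   — distribute ∧ over ∨
⇔ (¬q ∧ ¬r) ∨ r   — simplify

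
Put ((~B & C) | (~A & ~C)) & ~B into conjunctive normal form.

((~B & C) | (~A & ~C)) & ~B
≡ (~B | ~A) & (~B | ~C) & (C | ~A) & (C | ~C) & ~B   [distribute | over &]
≡ (C | ~A) & ~B   [simplify]

(C | ~A) & ~B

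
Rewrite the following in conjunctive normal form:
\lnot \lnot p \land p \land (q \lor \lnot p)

p \land (q \lor \lnot p)

\lnot \lnot p \land p \land (q \lor \lnot p)
= p \land p \land (q \lor \lnot p)   — double negation
= p \land (q \lor \lnot p)   — simplify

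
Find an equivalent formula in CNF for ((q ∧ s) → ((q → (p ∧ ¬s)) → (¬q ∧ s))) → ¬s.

((q ∧ s) → ((q → (p ∧ ¬s)) → (¬q ∧ s))) → ¬s
≡ ¬((q ∧ s) → ((q → (p ∧ ¬s)) → (¬q ∧ s))) ∨ ¬s   [eliminate →]
≡ ¬(¬(q ∧ s) ∨ ((q → (p ∧ ¬s)) → (¬q ∧ s))) ∨ ¬s   [eliminate →]
≡ ¬(¬(q ∧ s) ∨ ¬(q → (p ∧ ¬s)) ∨ (¬q ∧ s)) ∨ ¬s   [eliminate →]
≡ ¬(¬(q ∧ s) ∨ ¬(¬q ∨ (p ∧ ¬s)) ∨ (¬q ∧ s)) ∨ ¬s   [eliminate →]
≡ (¬¬(q ∧ s) ∧ ¬¬(¬q ∨ (p ∧ ¬s)) ∧ ¬(¬q ∧ s)) ∨ ¬s   [De Morgan]
≡ (q ∧ s ∧ ¬¬(¬q ∨ (p ∧ ¬s)) ∧ ¬(¬q ∧ s)) ∨ ¬s   [double negation]
≡ (q ∧ s ∧ (¬q ∨ (p ∧ ¬s)) ∧ ¬(¬q ∧ s)) ∨ ¬s   [double negation]
≡ (q ∧ s ∧ (¬q ∨ (p ∧ ¬s)) ∧ (¬¬q ∨ ¬s)) ∨ ¬s   [De Morgan]
≡ (q ∧ s ∧ (¬q ∨ (p ∧ ¬s)) ∧ (q ∨ ¬s)) ∨ ¬s   [double negation]
≡ (q ∨ ¬s) ∧ (s ∨ ¬s) ∧ (¬q ∨ p ∨ ¬s) ∧ (¬q ∨ ¬s ∨ ¬s) ∧ (q ∨ ¬s ∨ ¬s)   [distribute ∨ over ∧]
≡ (q ∨ ¬s) ∧ (¬q ∨ ¬s)   [simplify]

(q ∨ ¬s) ∧ (¬q ∨ ¬s)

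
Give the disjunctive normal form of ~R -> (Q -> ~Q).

~R -> (Q -> ~Q)
= ~~R | (Q -> ~Q)   — eliminate ->
= ~~R | ~Q | ~Q   — eliminate ->
= R | ~Q | ~Q   — double negation
= R | ~Q   — simplify

R | ~Q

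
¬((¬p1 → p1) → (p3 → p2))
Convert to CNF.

¬((¬p1 → p1) → (p3 → p2))
⇔ ¬(¬(¬p1 → p1) ∨ (p3 → p2))   [eliminate →]
⇔ ¬(¬(¬¬p1 ∨ p1) ∨ (p3 → p2))   [eliminate →]
⇔ ¬(¬(¬¬p1 ∨ p1) ∨ ¬p3 ∨ p2)   [eliminate →]
⇔ ¬¬(¬¬p1 ∨ p1) ∧ ¬¬p3 ∧ ¬p2   [De Morgan]
⇔ (¬¬p1 ∨ p1) ∧ ¬¬p3 ∧ ¬p2   [double negation]
⇔ (p1 ∨ p1) ∧ ¬¬p3 ∧ ¬p2   [double negation]
⇔ (p1 ∨ p1) ∧ p3 ∧ ¬p2   [double negation]
⇔ p1 ∧ p3 ∧ ¬p2   [simplify]

p1 ∧ p3 ∧ ¬p2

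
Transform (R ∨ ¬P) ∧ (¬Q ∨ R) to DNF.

R ∨ (¬P ∧ ¬Q)

(R ∨ ¬P) ∧ (¬Q ∨ R)
⇔ (R ∧ ¬Q) ∨ (R ∧ R) ∨ (¬P ∧ ¬Q) ∨ (¬P ∧ R)   [distribute ∧ over ∨]
⇔ R ∨ (¬P ∧ ¬Q)   [simplify]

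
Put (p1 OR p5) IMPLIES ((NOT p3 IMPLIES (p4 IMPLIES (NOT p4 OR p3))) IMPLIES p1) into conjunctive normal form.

(p1 OR p5) IMPLIES ((NOT p3 IMPLIES (p4 IMPLIES (NOT p4 OR p3))) IMPLIES p1)
≡ NOT (p1 OR p5) OR ((NOT p3 IMPLIES (p4 IMPLIES (NOT p4 OR p3))) IMPLIES p1)
≡ NOT (p1 OR p5) OR NOT (NOT p3 IMPLIES (p4 IMPLIES (NOT p4 OR p3))) OR p1
≡ NOT (p1 OR p5) OR NOT (NOT NOT p3 OR (p4 IMPLIES (NOT p4 OR p3))) OR p1
≡ NOT (p1 OR p5) OR NOT (NOT NOT p3 OR NOT p4 OR NOT p4 OR p3) OR p1
≡ (NOT p1 AND NOT p5) OR NOT (NOT NOT p3 OR NOT p4 OR NOT p4 OR p3) OR p1
≡ (NOT p1 AND NOT p5) OR (NOT NOT NOT p3 AND NOT NOT p4 AND NOT NOT p4 AND NOT p3) OR p1
≡ (NOT p1 AND NOT p5) OR (NOT p3 AND NOT NOT p4 AND NOT NOT p4 AND NOT p3) OR p1
≡ (NOT p1 AND NOT p5) OR (NOT p3 AND p4 AND NOT NOT p4 AND NOT p3) OR p1
≡ (NOT p1 AND NOT p5) OR (NOT p3 AND p4 AND p4 AND NOT p3) OR p1
≡ (NOT p1 OR NOT p3 OR p1) AND (NOT p1 OR p4 OR p1) AND (NOT p1 OR p4 OR p1) AND (NOT p1 OR NOT p3 OR p1) AND (NOT p5 OR NOT p3 OR p1) AND (NOT p5 OR p4 OR p1) AND (NOT p5 OR p4 OR p1) AND (NOT p5 OR NOT p3 OR p1)
≡ (NOT p5 OR NOT p3 OR p1) AND (NOT p5 OR p4 OR p1)

(NOT p5 OR NOT p3 OR p1) AND (NOT p5 OR p4 OR p1)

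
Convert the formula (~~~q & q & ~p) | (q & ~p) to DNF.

q & ~p

(~~~q & q & ~p) | (q & ~p)
= (~q & q & ~p) | (q & ~p)   — double negation
= q & ~p   — simplify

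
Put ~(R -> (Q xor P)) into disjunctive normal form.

(R & ~Q & ~P) | (R & P & Q)

~(R -> (Q xor P))
≡ ~(~R | (Q xor P))
≡ ~(~R | (Q & ~P) | (~Q & P))
≡ ~~R & ~(Q & ~P) & ~(~Q & P)
≡ R & ~(Q & ~P) & ~(~Q & P)
≡ R & (~Q | ~~P) & ~(~Q & P)
≡ R & (~Q | P) & ~(~Q & P)
≡ R & (~Q | P) & (~~Q | ~P)
≡ R & (~Q | P) & (Q | ~P)
≡ (R & ~Q & Q) | (R & ~Q & ~P) | (R & P & Q) | (R & P & ~P)
≡ (R & ~Q & ~P) | (R & P & Q)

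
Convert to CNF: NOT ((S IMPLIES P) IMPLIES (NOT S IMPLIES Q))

NOT ((S IMPLIES P) IMPLIES (NOT S IMPLIES Q))
= NOT (NOT (S IMPLIES P) OR (NOT S IMPLIES Q))
= NOT (NOT (NOT S OR P) OR (NOT S IMPLIES Q))
= NOT (NOT (NOT S OR P) OR NOT NOT S OR Q)
= NOT NOT (NOT S OR P) AND NOT NOT NOT S AND NOT Q
= (NOT S OR P) AND NOT NOT NOT S AND NOT Q
= (NOT S OR P) AND NOT S AND NOT Q
= NOT S AND NOT Q

NOT S AND NOT Q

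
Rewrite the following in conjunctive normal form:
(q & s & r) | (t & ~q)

(q | t) & (s | t) & (s | ~q) & (r | t) & (r | ~q)

(q & s & r) | (t & ~q)
≡ (q | t) & (q | ~q) & (s | t) & (s | ~q) & (r | t) & (r | ~q)   [distribute | over &]
≡ (q | t) & (s | t) & (s | ~q) & (r | t) & (r | ~q)   [simplify]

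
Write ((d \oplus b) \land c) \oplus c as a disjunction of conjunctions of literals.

((d \oplus b) \land c) \oplus c
≡ ((d \oplus b) \land c \land \lnot c) \lor (\lnot ((d \oplus b) \land c) \land c)   [expand \oplus]
≡ (((d \land \lnot b) \lor (\lnot d \land b)) \land c \land \lnot c) \lor (\lnot ((d \oplus b) \land c) \land c)   [expand \oplus]
≡ (((d \land \lnot b) \lor (\lnot d \land b)) \land c \land \lnot c) \lor (\lnot (((d \land \lnot b) \lor (\lnot d \land b)) \land c) \land c)   [expand \oplus]
≡ (((d \land \lnot b) \lor (\lnot d \land b)) \land c \land \lnot c) \lor ((\lnot ((d \land \lnot b) \lor (\lnot d \land b)) \lor \lnot c) \land c)   [De Morgan]
≡ (((d \land \lnot b) \lor (\lnot d \land b)) \land c \land \lnot c) \lor (((\lnot (d \land \lnot b) \land \lnot (\lnot d \land b)) \lor \lnot c) \land c)   [De Morgan]
≡ (((d \land \lnot b) \lor (\lnot d \land b)) \land c \land \lnot c) \lor ((((\lnot d \lor \lnot \lnot b) \land \lnot (\lnot d \land b)) \lor \lnot c) \land c)   [De Morgan]
≡ (((d \land \lnot b) \lor (\lnot d \land b)) \land c \land \lnot c) \lor ((((\lnot d \lor b) \land \lnot (\lnot d \land b)) \lor \lnot c) \land c)   [double negation]
≡ (((d \land \lnot b) \lor (\lnot d \land b)) \land c \land \lnot c) \lor ((((\lnot d \lor b) \land (\lnot \lnot d \lor \lnot b)) \lor \lnot c) \land c)   [De Morgan]
≡ (((d \land \lnot b) \lor (\lnot d \land b)) \land c \land \lnot c) \lor ((((\lnot d \lor b) \land (d \lor \lnot b)) \lor \lnot c) \land c)   [double negation]
≡ (d \land \lnot b \land c \land \lnot c) \lor (\lnot d \land b \land c \land \lnot c) \lor (\lnot d \land d \land c) \lor (\lnot d \land \lnot b \land c) \lor (b \land d \land c) \lor (b \land \lnot b \land c) \lor (\lnot c \land c)   [distribute \land over \lor]
≡ (\lnot d \land \lnot b \land c) \lor (b \land d \land c)   [simplify]

(\lnot d \land \lnot b \land c) \lor (b \land d \land c)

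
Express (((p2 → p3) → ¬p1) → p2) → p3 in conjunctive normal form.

(((p2 → p3) → ¬p1) → p2) → p3
≡ ¬(((p2 → p3) → ¬p1) → p2) ∨ p3
≡ ¬(¬((p2 → p3) → ¬p1) ∨ p2) ∨ p3
≡ ¬(¬(¬(p2 → p3) ∨ ¬p1) ∨ p2) ∨ p3
≡ ¬(¬(¬(¬p2 ∨ p3) ∨ ¬p1) ∨ p2) ∨ p3
≡ (¬¬(¬(¬p2 ∨ p3) ∨ ¬p1) ∧ ¬p2) ∨ p3
≡ ((¬(¬p2 ∨ p3) ∨ ¬p1) ∧ ¬p2) ∨ p3
≡ (((¬¬p2 ∧ ¬p3) ∨ ¬p1) ∧ ¬p2) ∨ p3
≡ (((p2 ∧ ¬p3) ∨ ¬p1) ∧ ¬p2) ∨ p3
≡ (p2 ∨ ¬p1 ∨ p3) ∧ (¬p3 ∨ ¬p1 ∨ p3) ∧ (¬p2 ∨ p3)
≡ (p2 ∨ ¬p1 ∨ p3) ∧ (¬p2 ∨ p3)

(p2 ∨ ¬p1 ∨ p3) ∧ (¬p2 ∨ p3)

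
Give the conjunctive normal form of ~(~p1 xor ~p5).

(p1 | ~p5) & (p5 | ~p1)

~(~p1 xor ~p5)
≡ ~((~p1 | ~p5) & ~(~p1 & ~p5))
≡ ~(~p1 | ~p5) | ~~(~p1 & ~p5)
≡ (~~p1 & ~~p5) | ~~(~p1 & ~p5)
≡ (p1 & ~~p5) | ~~(~p1 & ~p5)
≡ (p1 & p5) | ~~(~p1 & ~p5)
≡ (p1 & p5) | (~p1 & ~p5)
≡ (p1 | ~p1) & (p1 | ~p5) & (p5 | ~p1) & (p5 | ~p5)
≡ (p1 | ~p5) & (p5 | ~p1)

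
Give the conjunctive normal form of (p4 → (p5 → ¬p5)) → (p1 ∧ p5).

(p4 → (p5 → ¬p5)) → (p1 ∧ p5)
≡ ¬(p4 → (p5 → ¬p5)) ∨ (p1 ∧ p5)
≡ ¬(¬p4 ∨ (p5 → ¬p5)) ∨ (p1 ∧ p5)
≡ ¬(¬p4 ∨ ¬p5 ∨ ¬p5) ∨ (p1 ∧ p5)
≡ (¬¬p4 ∧ ¬¬p5 ∧ ¬¬p5) ∨ (p1 ∧ p5)
≡ (p4 ∧ ¬¬p5 ∧ ¬¬p5) ∨ (p1 ∧ p5)
≡ (p4 ∧ p5 ∧ ¬¬p5) ∨ (p1 ∧ p5)
≡ (p4 ∧ p5 ∧ p5) ∨ (p1 ∧ p5)
≡ (p4 ∨ p1) ∧ (p4 ∨ p5) ∧ (p5 ∨ p1) ∧ (p5 ∨ p5) ∧ (p5 ∨ p1) ∧ (p5 ∨ p5)
≡ (p4 ∨ p1) ∧ p5

(p4 ∨ p1) ∧ p5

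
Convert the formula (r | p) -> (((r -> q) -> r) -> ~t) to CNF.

~r | ~t

(r | p) -> (((r -> q) -> r) -> ~t)
≡ ~(r | p) | (((r -> q) -> r) -> ~t)   (eliminate ->)
≡ ~(r | p) | ~((r -> q) -> r) | ~t   (eliminate ->)
≡ ~(r | p) | ~(~(r -> q) | r) | ~t   (eliminate ->)
≡ ~(r | p) | ~(~(~r | q) | r) | ~t   (eliminate ->)
≡ (~r & ~p) | ~(~(~r | q) | r) | ~t   (De Morgan)
≡ (~r & ~p) | (~~(~r | q) & ~r) | ~t   (De Morgan)
≡ (~r & ~p) | ((~r | q) & ~r) | ~t   (double negation)
≡ (~r | ~r | q | ~t) & (~r | ~r | ~t) & (~p | ~r | q | ~t) & (~p | ~r | ~t)   (distribute | over &)
≡ ~r | ~t   (simplify)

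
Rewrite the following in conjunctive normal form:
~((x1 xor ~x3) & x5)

(~x1 | ~x3 | ~x5) & (x3 | x1 | ~x5)

~((x1 xor ~x3) & x5)
≡ ~((x1 | ~x3) & ~(x1 & ~x3) & x5)   — expand xor
≡ ~(x1 | ~x3) | ~~(x1 & ~x3) | ~x5   — De Morgan
≡ (~x1 & ~~x3) | ~~(x1 & ~x3) | ~x5   — De Morgan
≡ (~x1 & x3) | ~~(x1 & ~x3) | ~x5   — double negation
≡ (~x1 & x3) | (x1 & ~x3) | ~x5   — double negation
≡ (~x1 | x1 | ~x5) & (~x1 | ~x3 | ~x5) & (x3 | x1 | ~x5) & (x3 | ~x3 | ~x5)   — distribute | over &
≡ (~x1 | ~x3 | ~x5) & (x3 | x1 | ~x5)   — simplify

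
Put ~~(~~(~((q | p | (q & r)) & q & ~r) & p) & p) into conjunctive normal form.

(~q | r) & p

~~(~~(~((q | p | (q & r)) & q & ~r) & p) & p)
= ~~(~((q | p | (q & r)) & q & ~r) & p) & p   (double negation)
= ~((q | p | (q & r)) & q & ~r) & p & p   (double negation)
= (~(q | p | (q & r)) | ~q | ~~r) & p & p   (De Morgan)
= ((~q & ~p & ~(q & r)) | ~q | ~~r) & p & p   (De Morgan)
= ((~q & ~p & (~q | ~r)) | ~q | ~~r) & p & p   (De Morgan)
= ((~q & ~p & (~q | ~r)) | ~q | r) & p & p   (double negation)
= (~q | ~q | r) & (~p | ~q | r) & (~q | ~r | ~q | r) & p & p   (distribute | over &)
= (~q | r) & p   (simplify)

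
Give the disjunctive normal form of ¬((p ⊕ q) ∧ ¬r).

(¬p ∧ ¬q) ∨ (q ∧ p) ∨ r

¬((p ⊕ q) ∧ ¬r)
≡ ¬(((p ∧ ¬q) ∨ (¬p ∧ q)) ∧ ¬r)   (expand ⊕)
≡ ¬((p ∧ ¬q) ∨ (¬p ∧ q)) ∨ ¬¬r   (De Morgan)
≡ (¬(p ∧ ¬q) ∧ ¬(¬p ∧ q)) ∨ ¬¬r   (De Morgan)
≡ ((¬p ∨ ¬¬q) ∧ ¬(¬p ∧ q)) ∨ ¬¬r   (De Morgan)
≡ ((¬p ∨ q) ∧ ¬(¬p ∧ q)) ∨ ¬¬r   (double negation)
≡ ((¬p ∨ q) ∧ (¬¬p ∨ ¬q)) ∨ ¬¬r   (De Morgan)
≡ ((¬p ∨ q) ∧ (p ∨ ¬q)) ∨ ¬¬r   (double negation)
≡ ((¬p ∨ q) ∧ (p ∨ ¬q)) ∨ r   (double negation)
≡ (¬p ∧ p) ∨ (¬p ∧ ¬q) ∨ (q ∧ p) ∨ (q ∧ ¬q) ∨ r   (distribute ∧ over ∨)
≡ (¬p ∧ ¬q) ∨ (q ∧ p) ∨ r   (simplify)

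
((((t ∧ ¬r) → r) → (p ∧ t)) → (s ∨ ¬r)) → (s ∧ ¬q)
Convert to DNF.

(p ∧ t ∧ ¬s ∧ r) ∨ (s ∧ ¬q)

((((t ∧ ¬r) → r) → (p ∧ t)) → (s ∨ ¬r)) → (s ∧ ¬q)
⇔ ¬((((t ∧ ¬r) → r) → (p ∧ t)) → (s ∨ ¬r)) ∨ (s ∧ ¬q)   (eliminate →)
⇔ ¬(¬(((t ∧ ¬r) → r) → (p ∧ t)) ∨ s ∨ ¬r) ∨ (s ∧ ¬q)   (eliminate →)
⇔ ¬(¬(¬((t ∧ ¬r) → r) ∨ (p ∧ t)) ∨ s ∨ ¬r) ∨ (s ∧ ¬q)   (eliminate →)
⇔ ¬(¬(¬(¬(t ∧ ¬r) ∨ r) ∨ (p ∧ t)) ∨ s ∨ ¬r) ∨ (s ∧ ¬q)   (eliminate →)
⇔ (¬¬(¬(¬(t ∧ ¬r) ∨ r) ∨ (p ∧ t)) ∧ ¬s ∧ ¬¬r) ∨ (s ∧ ¬q)   (De Morgan)
⇔ ((¬(¬(t ∧ ¬r) ∨ r) ∨ (p ∧ t)) ∧ ¬s ∧ ¬¬r) ∨ (s ∧ ¬q)   (double negation)
⇔ (((¬¬(t ∧ ¬r) ∧ ¬r) ∨ (p ∧ t)) ∧ ¬s ∧ ¬¬r) ∨ (s ∧ ¬q)   (De Morgan)
⇔ (((t ∧ ¬r ∧ ¬r) ∨ (p ∧ t)) ∧ ¬s ∧ ¬¬r) ∨ (s ∧ ¬q)   (double negation)
⇔ (((t ∧ ¬r ∧ ¬r) ∨ (p ∧ t)) ∧ ¬s ∧ r) ∨ (s ∧ ¬q)   (double negation)
⇔ (t ∧ ¬r ∧ ¬r ∧ ¬s ∧ r) ∨ (p ∧ t ∧ ¬s ∧ r) ∨ (s ∧ ¬q)   (distribute ∧ over ∨)
⇔ (p ∧ t ∧ ¬s ∧ r) ∨ (s ∧ ¬q)   (simplify)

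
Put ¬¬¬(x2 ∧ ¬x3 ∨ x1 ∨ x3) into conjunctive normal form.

(¬x2 ∨ x3) ∧ ¬x1 ∧ ¬x3

¬¬¬(x2 ∧ ¬x3 ∨ x1 ∨ x3)
≡ ¬(x2 ∧ ¬x3 ∨ x1 ∨ x3)   (double negation)
≡ ¬(x2 ∧ ¬x3) ∧ ¬x1 ∧ ¬x3   (De Morgan)
≡ (¬x2 ∨ ¬¬x3) ∧ ¬x1 ∧ ¬x3   (De Morgan)
≡ (¬x2 ∨ x3) ∧ ¬x1 ∧ ¬x3   (double negation)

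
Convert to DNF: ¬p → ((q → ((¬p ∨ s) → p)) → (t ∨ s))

¬p → ((q → ((¬p ∨ s) → p)) → (t ∨ s))
= ¬¬p ∨ ((q → ((¬p ∨ s) → p)) → (t ∨ s))   — eliminate →
= ¬¬p ∨ ¬(q → ((¬p ∨ s) → p)) ∨ t ∨ s   — eliminate →
= ¬¬p ∨ ¬(¬q ∨ ((¬p ∨ s) → p)) ∨ t ∨ s   — eliminate →
= ¬¬p ∨ ¬(¬q ∨ ¬(¬p ∨ s) ∨ p) ∨ t ∨ s   — eliminate →
= p ∨ ¬(¬q ∨ ¬(¬p ∨ s) ∨ p) ∨ t ∨ s   — double negation
= p ∨ (¬¬q ∧ ¬¬(¬p ∨ s) ∧ ¬p) ∨ t ∨ s   — De Morgan
= p ∨ (q ∧ ¬¬(¬p ∨ s) ∧ ¬p) ∨ t ∨ s   — double negation
= p ∨ (q ∧ (¬p ∨ s) ∧ ¬p) ∨ t ∨ s   — double negation
= p ∨ (q ∧ ¬p ∧ ¬p) ∨ (q ∧ s ∧ ¬p) ∨ t ∨ s   — distribute ∧ over ∨
= p ∨ (q ∧ ¬p) ∨ t ∨ s   — simplify

p ∨ (q ∧ ¬p) ∨ t ∨ s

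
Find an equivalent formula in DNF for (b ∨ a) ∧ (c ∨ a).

b ∧ c ∨ a

(b ∨ a) ∧ (c ∨ a)
⇔ b ∧ c ∨ b ∧ a ∨ a ∧ c ∨ a ∧ a   — distribute ∧ over ∨
⇔ b ∧ c ∨ a   — simplify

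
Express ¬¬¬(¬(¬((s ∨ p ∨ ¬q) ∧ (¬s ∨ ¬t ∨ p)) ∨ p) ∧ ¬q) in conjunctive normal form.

(q ∨ s ∨ p) ∧ (q ∨ t ∨ p)

¬¬¬(¬(¬((s ∨ p ∨ ¬q) ∧ (¬s ∨ ¬t ∨ p)) ∨ p) ∧ ¬q)
⇔ ¬(¬(¬((s ∨ p ∨ ¬q) ∧ (¬s ∨ ¬t ∨ p)) ∨ p) ∧ ¬q)
⇔ ¬¬(¬((s ∨ p ∨ ¬q) ∧ (¬s ∨ ¬t ∨ p)) ∨ p) ∨ ¬¬q
⇔ ¬((s ∨ p ∨ ¬q) ∧ (¬s ∨ ¬t ∨ p)) ∨ p ∨ ¬¬q
⇔ ¬(s ∨ p ∨ ¬q) ∨ ¬(¬s ∨ ¬t ∨ p) ∨ p ∨ ¬¬q
⇔ (¬s ∧ ¬p ∧ ¬¬q) ∨ ¬(¬s ∨ ¬t ∨ p) ∨ p ∨ ¬¬q
⇔ (¬s ∧ ¬p ∧ q) ∨ ¬(¬s ∨ ¬t ∨ p) ∨ p ∨ ¬¬q
⇔ (¬s ∧ ¬p ∧ q) ∨ (¬¬s ∧ ¬¬t ∧ ¬p) ∨ p ∨ ¬¬q
⇔ (¬s ∧ ¬p ∧ q) ∨ (s ∧ ¬¬t ∧ ¬p) ∨ p ∨ ¬¬q
⇔ (¬s ∧ ¬p ∧ q) ∨ (s ∧ t ∧ ¬p) ∨ p ∨ ¬¬q
⇔ (¬s ∧ ¬p ∧ q) ∨ (s ∧ t ∧ ¬p) ∨ p ∨ q
⇔ (¬s ∨ s ∨ p ∨ q) ∧ (¬s ∨ t ∨ p ∨ q) ∧ (¬s ∨ ¬p ∨ p ∨ q) ∧ (¬p ∨ s ∨ p ∨ q) ∧ (¬p ∨ t ∨ p ∨ q) ∧ (¬p ∨ ¬p ∨ p ∨ q) ∧ (q ∨ s ∨ p ∨ q) ∧ (q ∨ t ∨ p ∨ q) ∧ (q ∨ ¬p ∨ p ∨ q)
⇔ (q ∨ s ∨ p) ∧ (q ∨ t ∨ p)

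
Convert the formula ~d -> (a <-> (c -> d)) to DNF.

~d -> (a <-> (c -> d))
≡ ~~d | (a <-> (c -> d))   [eliminate ->]
≡ ~~d | ((a -> (c -> d)) & ((c -> d) -> a))   [eliminate <->]
≡ ~~d | ((~a | (c -> d)) & ((c -> d) -> a))   [eliminate ->]
≡ ~~d | ((~a | ~c | d) & ((c -> d) -> a))   [eliminate ->]
≡ ~~d | ((~a | ~c | d) & (~(c -> d) | a))   [eliminate ->]
≡ ~~d | ((~a | ~c | d) & (~(~c | d) | a))   [eliminate ->]
≡ d | ((~a | ~c | d) & (~(~c | d) | a))   [double negation]
≡ d | ((~a | ~c | d) & ((~~c & ~d) | a))   [De Morgan]
≡ d | ((~a | ~c | d) & ((c & ~d) | a))   [double negation]
≡ d | (~a & c & ~d) | (~a & a) | (~c & c & ~d) | (~c & a) | (d & c & ~d) | (d & a)   [distribute & over |]
≡ d | (~a & c & ~d) | (~c & a)   [simplify]

d | (~a & c & ~d) | (~c & a)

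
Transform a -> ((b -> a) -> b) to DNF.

a -> ((b -> a) -> b)
⇔ ~a | ((b -> a) -> b)   (eliminate ->)
⇔ ~a | ~(b -> a) | b   (eliminate ->)
⇔ ~a | ~(~b | a) | b   (eliminate ->)
⇔ ~a | (~~b & ~a) | b   (De Morgan)
⇔ ~a | (b & ~a) | b   (double negation)
⇔ ~a | b   (simplify)

~a | b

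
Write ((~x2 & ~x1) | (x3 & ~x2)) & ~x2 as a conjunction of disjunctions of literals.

~x2 & (~x1 | x3)

((~x2 & ~x1) | (x3 & ~x2)) & ~x2
≡ (~x2 | x3) & (~x2 | ~x2) & (~x1 | x3) & (~x1 | ~x2) & ~x2   (distribute | over &)
≡ ~x2 & (~x1 | x3)   (simplify)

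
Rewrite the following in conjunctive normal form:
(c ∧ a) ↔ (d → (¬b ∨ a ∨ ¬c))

(c ∧ a) ↔ (d → (¬b ∨ a ∨ ¬c))
≡ ((c ∧ a) → (d → (¬b ∨ a ∨ ¬c))) ∧ ((d → (¬b ∨ a ∨ ¬c)) → (c ∧ a))   [eliminate ↔]
≡ (¬(c ∧ a) ∨ (d → (¬b ∨ a ∨ ¬c))) ∧ ((d → (¬b ∨ a ∨ ¬c)) → (c ∧ a))   [eliminate →]
≡ (¬(c ∧ a) ∨ ¬d ∨ ¬b ∨ a ∨ ¬c) ∧ ((d → (¬b ∨ a ∨ ¬c)) → (c ∧ a))   [eliminate →]
≡ (¬(c ∧ a) ∨ ¬d ∨ ¬b ∨ a ∨ ¬c) ∧ (¬(d → (¬b ∨ a ∨ ¬c)) ∨ (c ∧ a))   [eliminate →]
≡ (¬(c ∧ a) ∨ ¬d ∨ ¬b ∨ a ∨ ¬c) ∧ (¬(¬d ∨ ¬b ∨ a ∨ ¬c) ∨ (c ∧ a))   [eliminate →]
≡ (¬c ∨ ¬a ∨ ¬d ∨ ¬b ∨ a ∨ ¬c) ∧ (¬(¬d ∨ ¬b ∨ a ∨ ¬c) ∨ (c ∧ a))   [De Morgan]
≡ (¬c ∨ ¬a ∨ ¬d ∨ ¬b ∨ a ∨ ¬c) ∧ ((¬¬d ∧ ¬¬b ∧ ¬a ∧ ¬¬c) ∨ (c ∧ a))   [De Morgan]
≡ (¬c ∨ ¬a ∨ ¬d ∨ ¬b ∨ a ∨ ¬c) ∧ ((d ∧ ¬¬b ∧ ¬a ∧ ¬¬c) ∨ (c ∧ a))   [double negation]
≡ (¬c ∨ ¬a ∨ ¬d ∨ ¬b ∨ a ∨ ¬c) ∧ ((d ∧ b ∧ ¬a ∧ ¬¬c) ∨ (c ∧ a))   [double negation]
≡ (¬c ∨ ¬a ∨ ¬d ∨ ¬b ∨ a ∨ ¬c) ∧ ((d ∧ b ∧ ¬a ∧ c) ∨ (c ∧ a))   [double negation]
≡ (¬c ∨ ¬a ∨ ¬d ∨ ¬b ∨ a ∨ ¬c) ∧ (d ∨ c) ∧ (d ∨ a) ∧ (b ∨ c) ∧ (b ∨ a) ∧ (¬a ∨ c) ∧ (¬a ∨ a) ∧ (c ∨ c) ∧ (c ∨ a)   [distribute ∨ over ∧]
≡ (d ∨ a) ∧ (b ∨ a) ∧ c   [simplify]

(d ∨ a) ∧ (b ∨ a) ∧ c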